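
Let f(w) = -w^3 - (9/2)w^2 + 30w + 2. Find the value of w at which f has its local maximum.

2

Critical points: f'(w) = -3w^2 - 9w + 30 vanishes at w = -5, 2.
Since f''(w) = -6w - 9, we get f''(-5) = 21 > 0 ⇒ local minimum; f''(2) = -21 < 0 ⇒ local maximum.
So the local maximum value is f(2) = 36.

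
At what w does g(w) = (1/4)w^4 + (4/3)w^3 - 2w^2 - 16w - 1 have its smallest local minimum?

2

g'(w) = w^3 + 4w^2 - 4w - 16 = 0 at w = -4, -2, 2.
g''(w) = 3w^2 + 8w - 4. g''(-4) = 12 > 0 ⇒ local minimum; g''(-2) = -8 < 0 ⇒ local maximum; g''(2) = 24 > 0 ⇒ local minimum.
So the smallest local minimum value is g(2) = -79/3.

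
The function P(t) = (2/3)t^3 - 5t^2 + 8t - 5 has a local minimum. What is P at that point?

-31/3

Critical points: P'(t) = 2t^2 - 10t + 8 vanishes at t = 1, 4.
Second-derivative test with P''(t) = 4t - 10: P''(1) = -6 < 0 ⇒ local maximum; P''(4) = 6 > 0 ⇒ local minimum.
So the local minimum value is P(4) = -31/3.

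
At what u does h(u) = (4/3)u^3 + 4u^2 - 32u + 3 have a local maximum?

h'(u) = 4u^2 + 8u - 32 = 0 at u = -4, 2.
Since h''(u) = 8u + 8, we get h''(-4) = -24 < 0 ⇒ local maximum; h''(2) = 24 > 0 ⇒ local minimum.
The local maximum is h(-4) = 329/3.

-4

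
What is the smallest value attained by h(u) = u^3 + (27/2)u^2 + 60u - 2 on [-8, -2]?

-130

The derivative is 3u^2 + 27u + 60, which vanishes at u = -5 and u = -4.
Compare values at every candidate in [-8, -2]: h(-8) = -130,  h(-5) = -179/2,  h(-4) = -90,  h(-2) = -76.
Hence the absolute minimum is -130 at u = -8.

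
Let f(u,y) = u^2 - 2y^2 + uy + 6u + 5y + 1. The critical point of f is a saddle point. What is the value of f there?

∂f/∂u = 2u + y + 6 = 0 and ∂f/∂y = u - 4y + 5 = 0, so (u, y) = (-29/9, 4/9).
The Hessian has f_{uu} = 2, f_{yy} = -4, f_{uy} = 1, giving D = -9 < 0, so the point is a saddle point.
f(-29/9, 4/9) = -68/9.

-68/9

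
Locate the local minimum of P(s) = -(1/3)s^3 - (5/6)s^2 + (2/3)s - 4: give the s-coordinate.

Critical points: P'(s) = -s^2 - (5/3)s + 2/3 vanishes at s = -2, 1/3.
Since P''(s) = -2s - 5/3, we get P''(-2) = 7/3 > 0 ⇒ local minimum; P''(1/3) = -7/3 < 0 ⇒ local maximum.
So the local minimum value is P(-2) = -6.

-2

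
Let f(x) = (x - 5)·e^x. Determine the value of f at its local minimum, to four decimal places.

Differentiating with the product rule gives f'(x) = (x - 4)·e^x. Since e^x > 0, the only critical point is x = 4.
f''(4) has the same sign as 1 > 0, so this is a local minimum.
f(4) = (-1)·e^(4) ≈ -54.5982.

-54.5982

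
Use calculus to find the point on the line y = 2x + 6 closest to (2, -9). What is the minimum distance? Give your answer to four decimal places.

8.4971

Minimize D(x)^2 = (x - 2)^2 + (2x + 15)^2.
d/dx[D^2] = 2(x - 2) + 2·2·(2x + 15) = 0 ⇒ x = -28/5.
Then y = -26/5 and the distance is √(361/5) ≈ 8.4971.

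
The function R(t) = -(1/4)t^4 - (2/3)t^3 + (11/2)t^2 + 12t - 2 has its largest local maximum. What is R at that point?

Critical points: R'(t) = -t^3 - 2t^2 + 11t + 12 vanishes at t = -4, -1, 3.
Second-derivative test with R''(t) = -3t^2 - 4t + 11: R''(-4) = -21 < 0 ⇒ local maximum; R''(-1) = 12 > 0 ⇒ local minimum; R''(3) = -28 < 0 ⇒ local maximum.
Thus R has its largest local maximum at t = 3, with value 181/4.

181/4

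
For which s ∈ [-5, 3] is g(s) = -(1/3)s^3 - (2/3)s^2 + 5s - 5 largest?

5/3

The derivative is -s^2 - (4/3)s + 5, which vanishes at s = -3 and s = 5/3.
Compare values at every candidate in [-5, 3]: g(-5) = -5, g(-3) = -17, g(5/3) = -5/81, g(3) = -5.
So the maximum is g(5/3) = -5/81.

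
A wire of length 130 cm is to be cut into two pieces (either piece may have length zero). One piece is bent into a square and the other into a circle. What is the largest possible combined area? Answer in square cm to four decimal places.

1344.8593

Let x be the length used for the square. Square side x/4; circle radius (130−x)/(2π).
A(x) = (x/4)² + π·((130−x)/(2π))² = x²/16 + (130−x)²/(4π) for 0 ≤ x ≤ 130. A'(x) = x/8 − (130−x)/(2π) = 0 gives x = 4·130/(π+4) ≈ 72.8129.
A'' > 0, so the interior critical point is a minimum; the maximum is at an endpoint. A(0) = 1344.8593 and A(130) = 1056.2500, so the largest area is 1344.8593.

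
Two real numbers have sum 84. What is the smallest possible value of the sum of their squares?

3528

With a + b = 84, a^2 + b^2 = a^2 + (84 − a)^2.
The derivative 2a − 2(84 − a) = 4a − 168 vanishes at a = 42; second derivative 4 > 0, a minimum.
The minimum is 2·(42)^2 = 3528.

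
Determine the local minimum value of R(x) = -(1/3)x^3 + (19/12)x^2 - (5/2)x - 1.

-37/16

R'(x) = -x^2 + (19/6)x - 5/2 = 0 at x = 3/2, 5/3.
Second-derivative test with R''(x) = -2x + 19/6: R''(3/2) = 1/6 > 0 ⇒ local minimum; R''(5/3) = -1/6 < 0 ⇒ local maximum.
So the local minimum value is R(3/2) = -37/16.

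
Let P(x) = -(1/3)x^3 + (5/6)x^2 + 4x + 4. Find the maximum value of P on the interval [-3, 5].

Differentiating, P'(x) = -x^2 + (5/3)x + 4; which vanishes at x = -4/3 and x = 3.
Evaluating at the critical points and endpoints: P(-3) = 17/2, P(-4/3) = 76/81, P(3) = 29/2, P(5) = 19/6.
Hence the absolute maximum is 29/2 at x = 3.

29/2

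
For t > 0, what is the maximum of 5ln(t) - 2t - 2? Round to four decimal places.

-2.4185

P'(t) = 5/t − 2 = 0 gives t = 5/2.
P''(t) = -5/t², which is negative for t > 0, so this is a local maximum.
P(5/2) = 5·ln(5/2) - 5 - 2 ≈ -2.4185.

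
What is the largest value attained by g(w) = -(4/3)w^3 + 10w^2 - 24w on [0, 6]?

The derivative is -4w^2 + 20w - 24, which vanishes at w = 2 and w = 3.
Candidates: g(0) = 0,  g(2) = -56/3,  g(3) = -18,  g(6) = -72.
So the maximum is g(0) = 0.

0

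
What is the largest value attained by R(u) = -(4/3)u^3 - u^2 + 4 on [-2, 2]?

32/3

R'(u) = -4u^2 - 2u, which vanishes at u = -1/2 and u = 0.
Candidates: R(-2) = 32/3; R(-1/2) = 47/12; R(0) = 4; R(2) = -32/3.
Hence the absolute maximum is 32/3 at u = -2.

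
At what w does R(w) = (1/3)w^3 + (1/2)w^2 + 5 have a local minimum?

0

Critical points: R'(w) = w^2 + w vanishes at w = -1, 0.
R''(w) = 2w + 1. R''(-1) = -1 < 0 ⇒ local maximum; R''(0) = 1 > 0 ⇒ local minimum.
So the local minimum value is R(0) = 5.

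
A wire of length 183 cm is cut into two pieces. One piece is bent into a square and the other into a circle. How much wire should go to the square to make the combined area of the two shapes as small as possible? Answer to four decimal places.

Let x be the length used for the square. Square side x/4; circle radius (183−x)/(2π).
A(x) = (x/4)² + π·((183−x)/(2π))² = x²/16 + (183−x)²/(4π) for 0 ≤ x ≤ 183. A'(x) = x/8 − (183−x)/(2π) = 0 gives x = 4·183/(π+4) ≈ 102.4981.
A'' = 1/8 + 1/(2π) > 0, so this gives the minimum combined area; x ≈ 102.4981 cm to the square.

102.4981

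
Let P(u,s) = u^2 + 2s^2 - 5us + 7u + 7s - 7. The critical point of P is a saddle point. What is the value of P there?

273/17

∂P/∂u = 2u - 5s + 7 = 0 and ∂P/∂s = -5u + 4s + 7 = 0, so (u, s) = (63/17, 49/17).
The Hessian has P_{uu} = 2, P_{ss} = 4, P_{us} = -5, giving D = -17 < 0, so the point is a saddle point.
P(63/17, 49/17) = 273/17.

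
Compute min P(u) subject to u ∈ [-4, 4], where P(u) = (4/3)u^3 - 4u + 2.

P'(u) = 4u^2 - 4, which vanishes at u = -1 and u = 1.
Compare values at every candidate in [-4, 4]: P(-4) = -202/3,  P(-1) = 14/3,  P(1) = -2/3,  P(4) = 214/3.
So the minimum is P(-4) = -202/3.

-202/3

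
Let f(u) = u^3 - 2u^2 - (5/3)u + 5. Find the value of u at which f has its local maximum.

f'(u) = 3u^2 - 4u - 5/3 = 0 at u = -1/3, 5/3.
Second-derivative test with f''(u) = 6u - 4: f''(-1/3) = -6 < 0 ⇒ local maximum; f''(5/3) = 6 > 0 ⇒ local minimum.
The local maximum is f(-1/3) = 143/27.

-1/3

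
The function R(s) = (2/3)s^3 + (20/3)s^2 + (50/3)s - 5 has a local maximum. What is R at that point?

Critical points: R'(s) = 2s^2 + (40/3)s + 50/3 vanishes at s = -5, -5/3.
R''(s) = 4s + 40/3. R''(-5) = -20/3 < 0 ⇒ local maximum; R''(-5/3) = 20/3 > 0 ⇒ local minimum.
The local maximum is R(-5) = -5.

-5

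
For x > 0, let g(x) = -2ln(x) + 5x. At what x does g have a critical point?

2/5

g'(x) = -2/x + 5 = 0 gives x = 2/5.
g''(x) = 2/x², which is positive for x > 0, so this is a local minimum.
g(2/5) = -2·ln(2/5) + 2 ≈ 3.8326.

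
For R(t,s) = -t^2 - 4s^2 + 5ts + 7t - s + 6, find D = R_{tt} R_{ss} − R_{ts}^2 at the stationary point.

-9

∂R/∂t = -2t + 5s + 7 = 0 and ∂R/∂s = 5t - 8s - 1 = 0, so (t, s) = (-17/3, -11/3).
The Hessian has R_{tt} = -2, R_{ss} = -8, R_{ts} = 5, giving D = -9 < 0, so the point is a saddle point.
D = (-2)·(-8) − (5)^2 = -9.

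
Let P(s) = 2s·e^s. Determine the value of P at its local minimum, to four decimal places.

P'(s) = 2·e^s + (2s)·1·e^s = (2s + 2)·e^s. Since e^s > 0, the only critical point is s = -1.
P''(-1) has the same sign as 2 > 0, so this is a local minimum.
P(-1) = (-2)·e^(-1) ≈ -0.7358.

-0.7358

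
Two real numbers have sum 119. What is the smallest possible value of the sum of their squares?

With a + b = 119, a^2 + b^2 = a^2 + (119 − a)^2.
The derivative 2a − 2(119 − a) = 4a − 238 vanishes at a = 119/2; second derivative 4 > 0, a minimum.
The minimum is 2·(119/2)^2 = 14161/2.

14161/2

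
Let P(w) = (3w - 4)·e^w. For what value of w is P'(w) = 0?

Differentiating with the product rule gives P'(w) = (3w - 1)·e^w. Since e^w > 0, the only critical point is w = 1/3.
P''(1/3) has the same sign as 3 > 0, so this is a local minimum.
P(1/3) = (-3)·e^(1/3) ≈ -4.1868.

1/3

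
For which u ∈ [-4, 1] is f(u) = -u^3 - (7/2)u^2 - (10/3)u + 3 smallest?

1

Differentiating, f'(u) = -3u^2 - 7u - 10/3; which vanishes at u = -5/3 and u = -2/3.
Compare values at every candidate in [-4, 1]: f(-4) = 73/3; f(-5/3) = 187/54; f(-2/3) = 107/27; f(1) = -29/6.
So the minimum is f(1) = -29/6.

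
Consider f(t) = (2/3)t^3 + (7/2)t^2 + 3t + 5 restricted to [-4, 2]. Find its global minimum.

f'(t) = 2t^2 + 7t + 3, which vanishes at t = -3 and t = -1/2.
Compare values at every candidate in [-4, 2]: f(-4) = 19/3,  f(-3) = 19/2,  f(-1/2) = 103/24,  f(2) = 91/3.
Hence the absolute minimum is 103/24 at t = -1/2.

103/24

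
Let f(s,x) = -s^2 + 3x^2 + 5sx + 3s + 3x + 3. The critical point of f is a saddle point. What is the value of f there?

84/37

∂f/∂s = -2s + 5x + 3 = 0 and ∂f/∂x = 5s + 6x + 3 = 0, so (s, x) = (3/37, -21/37).
The Hessian has f_{ss} = -2, f_{xx} = 6, f_{sx} = 5, giving D = -37 < 0, so the point is a saddle point.
f(3/37, -21/37) = 84/37.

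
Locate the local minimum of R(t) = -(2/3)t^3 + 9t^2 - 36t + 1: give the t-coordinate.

3

Critical points: R'(t) = -2t^2 + 18t - 36 vanishes at t = 3, 6.
Since R''(t) = -4t + 18, we get R''(3) = 6 > 0 ⇒ local minimum; R''(6) = -6 < 0 ⇒ local maximum.
So the local minimum value is R(3) = -44.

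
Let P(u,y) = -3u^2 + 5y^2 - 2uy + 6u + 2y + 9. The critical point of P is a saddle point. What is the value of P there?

∂P/∂u = -6u - 2y + 6 = 0 and ∂P/∂y = -2u + 10y + 2 = 0, so (u, y) = (1, 0).
The Hessian has P_{uu} = -6, P_{yy} = 10, P_{uy} = -2, giving D = -64 < 0, so the point is a saddle point.
P(1, 0) = 12.

12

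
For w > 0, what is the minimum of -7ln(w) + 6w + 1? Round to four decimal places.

P'(w) = -7/w + 6 = 0 gives w = 7/6.
P''(w) = 7/w², which is positive for w > 0, so this is a local minimum.
P(7/6) = -7·ln(7/6) + 7 + 1 ≈ 6.9209.

6.9209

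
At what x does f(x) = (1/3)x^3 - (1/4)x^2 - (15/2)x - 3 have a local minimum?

f'(x) = x^2 - (1/2)x - 15/2 = 0 at x = -5/2, 3.
Since f''(x) = 2x - 1/2, we get f''(-5/2) = -11/2 < 0 ⇒ local maximum; f''(3) = 11/2 > 0 ⇒ local minimum.
So the local minimum value is f(3) = -75/4.

3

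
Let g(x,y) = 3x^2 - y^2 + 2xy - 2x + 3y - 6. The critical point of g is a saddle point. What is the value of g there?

-61/16

∂g/∂x = 6x + 2y - 2 = 0 and ∂g/∂y = 2x - 2y + 3 = 0, so (x, y) = (-1/8, 11/8).
The Hessian has g_{xx} = 6, g_{yy} = -2, g_{xy} = 2, giving D = -16 < 0, so the point is a saddle point.
g(-1/8, 11/8) = -61/16.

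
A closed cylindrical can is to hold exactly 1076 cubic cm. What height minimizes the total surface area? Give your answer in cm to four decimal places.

With radius r and height h, πr²h = 1076 so h = 1076/(πr²), and S(r) = 2πr² + 2πrh = 2πr² + 2·1076/r.
S'(r) = 4πr − 2·1076/r² = 0 ⇒ r³ = 1076/(2π), so r ≈ 5.5532 and h = 2r ≈ 11.1064.
S''(r) = 4π + 4·1076/r³ > 0, so this is the minimum; S ≈ 581.2854.

11.1064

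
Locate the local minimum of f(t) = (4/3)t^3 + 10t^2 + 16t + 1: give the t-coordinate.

f'(t) = 4t^2 + 20t + 16. Setting f'(t) = 0 gives t ∈ {-4, -1}.
f''(t) = 8t + 20. f''(-4) = -12 < 0 ⇒ local maximum; f''(-1) = 12 > 0 ⇒ local minimum.
The local minimum is f(-1) = -19/3.

-1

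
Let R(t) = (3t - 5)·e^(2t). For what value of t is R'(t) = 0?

By the product rule, R'(t) = (6t - 7)·e^(2t). Since e^(2t) > 0, the only critical point is t = 7/6.
R''(7/6) has the same sign as 6 > 0, so this is a local minimum.
R(7/6) = (-3/2)·e^(7/3) ≈ -15.4684.

7/6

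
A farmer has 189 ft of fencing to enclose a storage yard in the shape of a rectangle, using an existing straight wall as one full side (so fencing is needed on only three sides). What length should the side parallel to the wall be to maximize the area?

189/2

Let the sides perpendicular to the wall have length x and the parallel side y, so 2x + y = 189 and the area is A = xy = x(189 − 2x).
A'(x) = 189 − 4x = 0 gives x = 189/4, and A''(x) = −4 < 0 confirms a maximum.
Then y = 189 − 2·189/4 = 189/2 and A = 35721/8.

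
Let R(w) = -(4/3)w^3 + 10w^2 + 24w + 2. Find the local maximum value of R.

218

Critical points: R'(w) = -4w^2 + 20w + 24 vanishes at w = -1, 6.
Second-derivative test with R''(w) = -8w + 20: R''(-1) = 28 > 0 ⇒ local minimum; R''(6) = -28 < 0 ⇒ local maximum.
The local maximum is R(6) = 218.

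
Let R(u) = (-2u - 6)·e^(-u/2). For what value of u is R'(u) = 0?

-1

R'(u) = (-2)·e^(-u/2) + (-2u - 6)·(-1/2)·e^(-u/2) = (u + 1)·e^(-u/2). Since e^(-u/2) > 0, the only critical point is u = -1.
R''(-1) has the same sign as 1 > 0, so this is a local minimum.
R(-1) = (-4)·e^(1/2) ≈ -6.5949.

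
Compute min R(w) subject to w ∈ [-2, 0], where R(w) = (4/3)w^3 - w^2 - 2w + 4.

-20/3

R'(w) = 4w^2 - 2w - 2, whose only zero in [-2, 0] is w = -1/2.
Compare values at every candidate in [-2, 0]: R(-2) = -20/3; R(-1/2) = 55/12; R(0) = 4.
The minimum over the interval is -20/3, attained at w = -2.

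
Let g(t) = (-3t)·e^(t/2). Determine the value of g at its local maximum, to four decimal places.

2.2073

Differentiating with the product rule gives g'(t) = (-(3/2)t - 3)·e^(t/2). Since e^(t/2) > 0, the only critical point is t = -2.
g''(-2) has the same sign as -3/2 < 0, so this is a local maximum.
g(-2) = (6)·e^(-1) ≈ 2.2073.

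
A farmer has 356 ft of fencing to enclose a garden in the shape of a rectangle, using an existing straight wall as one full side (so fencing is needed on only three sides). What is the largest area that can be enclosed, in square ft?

15842

Let the sides perpendicular to the wall have length x and the parallel side y, so 2x + y = 356 and the area is A = xy = x(356 − 2x).
A'(x) = 356 − 4x = 0 gives x = 89, and A''(x) = −4 < 0 confirms a maximum.
Then y = 356 − 2·89 = 178 and A = 15842.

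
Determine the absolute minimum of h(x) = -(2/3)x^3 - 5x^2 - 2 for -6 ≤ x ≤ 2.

-131/3

The derivative is -2x^2 - 10x, which vanishes at x = -5 and x = 0.
Evaluating at the critical points and endpoints: h(-6) = -38,  h(-5) = -131/3,  h(0) = -2,  h(2) = -82/3.
The minimum over the interval is -131/3, attained at x = -5.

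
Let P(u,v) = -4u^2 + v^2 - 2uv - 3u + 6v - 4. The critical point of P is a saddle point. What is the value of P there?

∂P/∂u = -8u - 2v - 3 = 0 and ∂P/∂v = -2u + 2v + 6 = 0, so (u, v) = (3/10, -27/10).
The Hessian has P_{uu} = -8, P_{vv} = 2, P_{uv} = -2, giving D = -20 < 0, so the point is a saddle point.
P(3/10, -27/10) = -251/20.

-251/20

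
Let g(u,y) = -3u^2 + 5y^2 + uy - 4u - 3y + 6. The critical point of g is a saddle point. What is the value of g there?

∂g/∂u = -6u + y - 4 = 0 and ∂g/∂y = u + 10y - 3 = 0, so (u, y) = (-37/61, 22/61).
The Hessian has g_{uu} = -6, g_{yy} = 10, g_{uy} = 1, giving D = -61 < 0, so the point is a saddle point.
g(-37/61, 22/61) = 407/61.

407/61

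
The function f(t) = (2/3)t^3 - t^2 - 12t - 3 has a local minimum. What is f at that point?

Critical points: f'(t) = 2t^2 - 2t - 12 vanishes at t = -2, 3.
f''(t) = 4t - 2. f''(-2) = -10 < 0 ⇒ local maximum; f''(3) = 10 > 0 ⇒ local minimum.
Thus f has its local minimum at t = 3, with value -30.

-30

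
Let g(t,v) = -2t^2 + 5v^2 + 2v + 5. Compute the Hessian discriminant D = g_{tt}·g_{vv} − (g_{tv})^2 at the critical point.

-40

∂g/∂t = -4t = 0 and ∂g/∂v = 10v + 2 = 0, so (t, v) = (0, -1/5).
The Hessian has g_{tt} = -4, g_{vv} = 10, g_{tv} = 0, giving D = -40 < 0, so the point is a saddle point.
D = (-4)·(10) − (0)^2 = -40.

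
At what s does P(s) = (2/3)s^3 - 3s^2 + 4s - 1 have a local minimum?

2

P'(s) = 2s^2 - 6s + 4. Setting P'(s) = 0 gives s ∈ {1, 2}.
Since P''(s) = 4s - 6, we get P''(1) = -2 < 0 ⇒ local maximum; P''(2) = 2 > 0 ⇒ local minimum.
The local minimum is P(2) = 1/3.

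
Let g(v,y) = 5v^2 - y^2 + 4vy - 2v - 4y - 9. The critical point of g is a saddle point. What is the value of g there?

∂g/∂v = 10v + 4y - 2 = 0 and ∂g/∂y = 4v - 2y - 4 = 0, so (v, y) = (5/9, -8/9).
The Hessian has g_{vv} = 10, g_{yy} = -2, g_{vy} = 4, giving D = -36 < 0, so the point is a saddle point.
g(5/9, -8/9) = -70/9.

-70/9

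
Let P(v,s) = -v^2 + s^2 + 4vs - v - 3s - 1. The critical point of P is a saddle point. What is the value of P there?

∂P/∂v = -2v + 4s - 1 = 0 and ∂P/∂s = 4v + 2s - 3 = 0, so (v, s) = (1/2, 1/2).
The Hessian has P_{vv} = -2, P_{ss} = 2, P_{vs} = 4, giving D = -20 < 0, so the point is a saddle point.
P(1/2, 1/2) = -2.

-2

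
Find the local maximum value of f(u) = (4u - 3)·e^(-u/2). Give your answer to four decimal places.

2.0227

f'(u) = 4·e^(-u/2) + (4u - 3)·(-1/2)·e^(-u/2) = (-2u + 11/2)·e^(-u/2). Since e^(-u/2) > 0, the only critical point is u = 11/4.
f''(11/4) has the same sign as -2 < 0, so this is a local maximum.
f(11/4) = (8)·e^(-11/8) ≈ 2.0227.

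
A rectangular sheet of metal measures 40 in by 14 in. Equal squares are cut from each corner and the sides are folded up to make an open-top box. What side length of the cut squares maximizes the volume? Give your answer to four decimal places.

With cut size x, the volume is V(x) = x(40 − 2x)(14 − 2x) for 0 < x < 7.
V'(x) = 12x^2 − 216x + 560. Setting V'(x) = 0 gives x ≈ 3.1405 (the root in (0, 7)).
V''(x) = 24x − 216 is negative there, so this is the maximum; V ≈ 817.3998.

3.1405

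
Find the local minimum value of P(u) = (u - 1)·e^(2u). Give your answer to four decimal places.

-1.3591

By the product rule, P'(u) = (2u - 1)·e^(2u). Since e^(2u) > 0, the only critical point is u = 1/2.
P''(1/2) has the same sign as 2 > 0, so this is a local minimum.
P(1/2) = (-1/2)·e^(1) ≈ -1.3591.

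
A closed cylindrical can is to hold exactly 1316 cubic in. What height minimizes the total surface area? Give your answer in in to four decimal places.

11.8774

With radius r and height h, πr²h = 1316 so h = 1316/(πr²), and S(r) = 2πr² + 2πrh = 2πr² + 2·1316/r.
S'(r) = 4πr − 2·1316/r² = 0 ⇒ r³ = 1316/(2π), so r ≈ 5.9387 and h = 2r ≈ 11.8774.
S''(r) = 4π + 4·1316/r³ > 0, so this is the minimum; S ≈ 664.7910.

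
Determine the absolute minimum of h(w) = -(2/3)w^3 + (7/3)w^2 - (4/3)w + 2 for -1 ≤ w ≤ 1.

145/81

h'(w) = -2w^2 + (14/3)w - 4/3, whose only zero in [-1, 1] is w = 1/3.
Compare values at every candidate in [-1, 1]: h(-1) = 19/3; h(1/3) = 145/81; h(1) = 7/3.
The minimum over the interval is 145/81, attained at w = 1/3.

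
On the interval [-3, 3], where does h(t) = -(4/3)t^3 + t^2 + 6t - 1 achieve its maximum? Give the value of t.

-3

Differentiating, h'(t) = -4t^2 + 2t + 6; which vanishes at t = -1 and t = 3/2.
Compare values at every candidate in [-3, 3]: h(-3) = 26; h(-1) = -14/3; h(3/2) = 23/4; h(3) = -10.
So the maximum is h(-3) = 26.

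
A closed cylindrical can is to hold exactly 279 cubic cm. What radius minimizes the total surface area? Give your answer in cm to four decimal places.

3.5411

With radius r and height h, πr²h = 279 so h = 279/(πr²), and S(r) = 2πr² + 2πrh = 2πr² + 2·279/r.
S'(r) = 4πr − 2·279/r² = 0 ⇒ r³ = 279/(2π), so r ≈ 3.5411 and h = 2r ≈ 7.0823.
S''(r) = 4π + 4·279/r³ > 0, so this is the minimum; S ≈ 236.3655.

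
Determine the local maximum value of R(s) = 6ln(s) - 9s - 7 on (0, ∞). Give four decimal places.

-15.4328

R'(s) = 6/s − 9 = 0 gives s = 2/3.
R''(s) = -6/s², which is negative for s > 0, so this is a local maximum.
R(2/3) = 6·ln(2/3) - 6 - 7 ≈ -15.4328.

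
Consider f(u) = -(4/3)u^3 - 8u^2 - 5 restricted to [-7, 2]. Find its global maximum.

The derivative is -4u^2 - 16u, which vanishes at u = -4 and u = 0.
Evaluating at the critical points and endpoints: f(-7) = 181/3; f(-4) = -143/3; f(0) = -5; f(2) = -143/3.
Hence the absolute maximum is 181/3 at u = -7.

181/3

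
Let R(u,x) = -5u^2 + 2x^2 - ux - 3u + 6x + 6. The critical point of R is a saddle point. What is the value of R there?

66/41

∂R/∂u = -10u - x - 3 = 0 and ∂R/∂x = -u + 4x + 6 = 0, so (u, x) = (-6/41, -63/41).
The Hessian has R_{uu} = -10, R_{xx} = 4, R_{ux} = -1, giving D = -41 < 0, so the point is a saddle point.
R(-6/41, -63/41) = 66/41.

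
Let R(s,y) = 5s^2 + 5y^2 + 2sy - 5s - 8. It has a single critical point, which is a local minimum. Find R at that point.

-893/96

∂R/∂s = 10s + 2y - 5 = 0 and ∂R/∂y = 2s + 10y = 0, so (s, y) = (25/48, -5/48).
The Hessian has R_{ss} = 10, R_{yy} = 10, R_{sy} = 2, giving D = 96 > 0 with R_{ss} > 0, so the point is a local minimum.
R(25/48, -5/48) = -893/96.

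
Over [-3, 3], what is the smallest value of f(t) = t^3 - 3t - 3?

The derivative is 3t^2 - 3, which vanishes at t = -1 and t = 1.
Compare values at every candidate in [-3, 3]: f(-3) = -21; f(-1) = -1; f(1) = -5; f(3) = 15.
The minimum over the interval is -21, attained at t = -3.

-21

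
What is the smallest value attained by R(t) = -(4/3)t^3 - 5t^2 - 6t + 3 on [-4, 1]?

-28/3

The derivative is -4t^2 - 10t - 6, which vanishes at t = -3/2 and t = -1.
Evaluating at the critical points and endpoints: R(-4) = 97/3; R(-3/2) = 21/4; R(-1) = 16/3; R(1) = -28/3.
The minimum over the interval is -28/3, attained at t = 1.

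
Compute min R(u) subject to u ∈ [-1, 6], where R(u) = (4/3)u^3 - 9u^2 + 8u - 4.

Differentiating, R'(u) = 4u^2 - 18u + 8; which vanishes at u = 1/2 and u = 4.
Candidates: R(-1) = -67/3; R(1/2) = -25/12; R(4) = -92/3; R(6) = 8.
Hence the absolute minimum is -92/3 at u = 4.

-92/3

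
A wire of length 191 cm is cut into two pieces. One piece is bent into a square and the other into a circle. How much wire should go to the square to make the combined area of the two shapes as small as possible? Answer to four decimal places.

Let x be the length used for the square. Square side x/4; circle radius (191−x)/(2π).
A(x) = (x/4)² + π·((191−x)/(2π))² = x²/16 + (191−x)²/(4π) for 0 ≤ x ≤ 191. A'(x) = x/8 − (191−x)/(2π) = 0 gives x = 4·191/(π+4) ≈ 106.9789.
A'' = 1/8 + 1/(2π) > 0, so this gives the minimum combined area; x ≈ 106.9789 cm to the square.

106.9789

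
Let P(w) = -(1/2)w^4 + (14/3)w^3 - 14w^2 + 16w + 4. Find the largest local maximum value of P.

P'(w) = -2w^3 + 14w^2 - 28w + 16. Setting P'(w) = 0 gives w ∈ {1, 2, 4}.
P''(w) = -6w^2 + 28w - 28. P''(1) = -6 < 0 ⇒ local maximum; P''(2) = 4 > 0 ⇒ local minimum; P''(4) = -12 < 0 ⇒ local maximum.
The largest local maximum is P(4) = 44/3.

44/3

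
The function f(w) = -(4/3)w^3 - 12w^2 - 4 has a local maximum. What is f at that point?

-4

f'(w) = -4w^2 - 24w = 0 at w = -6, 0.
Since f''(w) = -8w - 24, we get f''(-6) = 24 > 0 ⇒ local minimum; f''(0) = -24 < 0 ⇒ local maximum.
So the local maximum value is f(0) = -4.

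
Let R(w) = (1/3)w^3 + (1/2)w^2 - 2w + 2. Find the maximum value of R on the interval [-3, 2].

16/3

Differentiating, R'(w) = w^2 + w - 2; which vanishes at w = -2 and w = 1.
Evaluating at the critical points and endpoints: R(-3) = 7/2; R(-2) = 16/3; R(1) = 5/6; R(2) = 8/3.
So the maximum is R(-2) = 16/3.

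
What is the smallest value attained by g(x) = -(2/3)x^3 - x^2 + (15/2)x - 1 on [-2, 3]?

The derivative is -2x^2 - 2x + 15/2, whose only zero in [-2, 3] is x = 3/2.
Evaluating at the critical points and endpoints: g(-2) = -44/3; g(3/2) = 23/4; g(3) = -11/2.
Hence the absolute minimum is -44/3 at x = -2.

-44/3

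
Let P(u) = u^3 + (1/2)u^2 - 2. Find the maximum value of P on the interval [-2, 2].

The derivative is 3u^2 + u, which vanishes at u = -1/3 and u = 0.
Evaluating at the critical points and endpoints: P(-2) = -8,  P(-1/3) = -107/54,  P(0) = -2,  P(2) = 8.
Hence the absolute maximum is 8 at u = 2.

8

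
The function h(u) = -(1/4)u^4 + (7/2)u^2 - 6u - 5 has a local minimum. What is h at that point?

-31/4

Critical points: h'(u) = -u^3 + 7u - 6 vanishes at u = -3, 1, 2.
h''(u) = -3u^2 + 7. h''(-3) = -20 < 0 ⇒ local maximum; h''(1) = 4 > 0 ⇒ local minimum; h''(2) = -5 < 0 ⇒ local maximum.
So the local minimum value is h(1) = -31/4.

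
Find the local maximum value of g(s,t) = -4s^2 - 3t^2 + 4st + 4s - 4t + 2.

∂g/∂s = -8s + 4t + 4 = 0 and ∂g/∂t = 4s - 6t - 4 = 0, so (s, t) = (1/4, -1/2).
The Hessian has g_{ss} = -8, g_{tt} = -6, g_{st} = 4, giving D = 32 > 0 with g_{ss} < 0, so the point is a local maximum.
g(1/4, -1/2) = 7/2.

7/2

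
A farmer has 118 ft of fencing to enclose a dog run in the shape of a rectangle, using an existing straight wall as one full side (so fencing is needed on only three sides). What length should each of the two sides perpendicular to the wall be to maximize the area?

Let the sides perpendicular to the wall have length x and the parallel side y, so 2x + y = 118 and the area is A = xy = x(118 − 2x).
A'(x) = 118 − 4x = 0 gives x = 59/2, and A''(x) = −4 < 0 confirms a maximum.
Then y = 118 − 2·59/2 = 59 and A = 3481/2.

59/2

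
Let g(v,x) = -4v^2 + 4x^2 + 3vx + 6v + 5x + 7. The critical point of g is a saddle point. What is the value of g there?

∂g/∂v = -8v + 3x + 6 = 0 and ∂g/∂x = 3v + 8x + 5 = 0, so (v, x) = (33/73, -58/73).
The Hessian has g_{vv} = -8, g_{xx} = 8, g_{vx} = 3, giving D = -73 < 0, so the point is a saddle point.
g(33/73, -58/73) = 465/73.

465/73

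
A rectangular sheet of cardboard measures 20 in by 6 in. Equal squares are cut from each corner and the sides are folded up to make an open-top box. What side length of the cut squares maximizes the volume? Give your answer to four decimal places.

1.3706

With cut size x, the volume is V(x) = x(20 − 2x)(6 − 2x) for 0 < x < 3.
V'(x) = 12x^2 − 104x + 120. Setting V'(x) = 0 gives x ≈ 1.3706 (the root in (0, 3)).
V''(x) = 24x − 104 is negative there, so this is the maximum; V ≈ 77.0866.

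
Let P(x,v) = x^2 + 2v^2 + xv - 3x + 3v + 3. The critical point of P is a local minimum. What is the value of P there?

∂P/∂x = 2x + v - 3 = 0 and ∂P/∂v = x + 4v + 3 = 0, so (x, v) = (15/7, -9/7).
The Hessian has P_{xx} = 2, P_{vv} = 4, P_{xv} = 1, giving D = 7 > 0 with P_{xx} > 0, so the point is a local minimum.
P(15/7, -9/7) = -15/7.

-15/7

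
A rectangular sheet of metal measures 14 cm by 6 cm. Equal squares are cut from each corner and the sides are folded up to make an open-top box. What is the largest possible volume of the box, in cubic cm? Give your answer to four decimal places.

With cut size x, the volume is V(x) = x(14 − 2x)(6 − 2x) for 0 < x < 3.
V'(x) = 12x^2 − 80x + 84. Setting V'(x) = 0 gives x ≈ 1.3057 (the root in (0, 3)).
V''(x) = 24x − 80 is negative there, so this is the maximum; V ≈ 50.3888.

50.3888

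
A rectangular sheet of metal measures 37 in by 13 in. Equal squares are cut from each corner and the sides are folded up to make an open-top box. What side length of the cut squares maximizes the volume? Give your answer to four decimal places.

With cut size x, the volume is V(x) = x(37 − 2x)(13 − 2x) for 0 < x < 6.5.
V'(x) = 12x^2 − 200x + 481. Setting V'(x) = 0 gives x ≈ 2.9147 (the root in (0, 6.5)).
V''(x) = 24x − 200 is negative there, so this is the maximum; V ≈ 651.4701.

2.9147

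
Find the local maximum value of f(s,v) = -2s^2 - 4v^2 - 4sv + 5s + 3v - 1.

21/8

∂f/∂s = -4s - 4v + 5 = 0 and ∂f/∂v = -4s - 8v + 3 = 0, so (s, v) = (7/4, -1/2).
The Hessian has f_{ss} = -4, f_{vv} = -8, f_{sv} = -4, giving D = 16 > 0 with f_{ss} < 0, so the point is a local maximum.
f(7/4, -1/2) = 21/8.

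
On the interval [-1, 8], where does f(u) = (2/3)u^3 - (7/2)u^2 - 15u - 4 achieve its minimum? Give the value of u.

5

f'(u) = 2u^2 - 7u - 15, whose only zero in [-1, 8] is u = 5.
Candidates: f(-1) = 41/6,  f(5) = -499/6,  f(8) = -20/3.
The minimum over the interval is -499/6, attained at u = 5.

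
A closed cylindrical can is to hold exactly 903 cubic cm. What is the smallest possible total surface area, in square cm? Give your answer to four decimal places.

517.1776

With radius r and height h, πr²h = 903 so h = 903/(πr²), and S(r) = 2πr² + 2πrh = 2πr² + 2·903/r.
S'(r) = 4πr − 2·903/r² = 0 ⇒ r³ = 903/(2π), so r ≈ 5.2380 and h = 2r ≈ 10.4761.
S''(r) = 4π + 4·903/r³ > 0, so this is the minimum; S ≈ 517.1776.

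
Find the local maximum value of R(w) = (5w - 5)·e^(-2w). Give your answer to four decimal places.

Differentiating with the product rule gives R'(w) = (-10w + 15)·e^(-2w). Since e^(-2w) > 0, the only critical point is w = 3/2.
R''(3/2) has the same sign as -10 < 0, so this is a local maximum.
R(3/2) = (5/2)·e^(-3) ≈ 0.1245.

0.1245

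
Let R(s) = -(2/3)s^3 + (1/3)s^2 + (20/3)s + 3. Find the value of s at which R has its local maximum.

R'(s) = -2s^2 + (2/3)s + 20/3. Setting R'(s) = 0 gives s ∈ {-5/3, 2}.
R''(s) = -4s + 2/3. R''(-5/3) = 22/3 > 0 ⇒ local minimum; R''(2) = -22/3 < 0 ⇒ local maximum.
The local maximum is R(2) = 37/3.

2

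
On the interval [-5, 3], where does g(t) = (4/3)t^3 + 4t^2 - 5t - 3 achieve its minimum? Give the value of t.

-5

Differentiating, g'(t) = 4t^2 + 8t - 5; which vanishes at t = -5/2 and t = 1/2.
Evaluating at the critical points and endpoints: g(-5) = -134/3; g(-5/2) = 41/3; g(1/2) = -13/3; g(3) = 54.
So the minimum is g(-5) = -134/3.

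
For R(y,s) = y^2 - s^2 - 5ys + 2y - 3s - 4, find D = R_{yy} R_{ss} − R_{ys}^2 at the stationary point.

∂R/∂y = 2y - 5s + 2 = 0 and ∂R/∂s = -5y - 2s - 3 = 0, so (y, s) = (-19/29, 4/29).
The Hessian has R_{yy} = 2, R_{ss} = -2, R_{ys} = -5, giving D = -29 < 0, so the point is a saddle point.
D = (2)·(-2) − (-5)^2 = -29.

-29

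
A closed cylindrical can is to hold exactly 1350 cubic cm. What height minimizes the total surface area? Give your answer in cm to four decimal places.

With radius r and height h, πr²h = 1350 so h = 1350/(πr²), and S(r) = 2πr² + 2πrh = 2πr² + 2·1350/r.
S'(r) = 4πr − 2·1350/r² = 0 ⇒ r³ = 1350/(2π), so r ≈ 5.9894 and h = 2r ≈ 11.9788.
S''(r) = 4π + 4·1350/r³ > 0, so this is the minimum; S ≈ 676.1926.

11.9788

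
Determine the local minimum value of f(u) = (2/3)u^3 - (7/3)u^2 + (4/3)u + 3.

5/3

f'(u) = 2u^2 - (14/3)u + 4/3. Setting f'(u) = 0 gives u ∈ {1/3, 2}.
f''(u) = 4u - 14/3. f''(1/3) = -10/3 < 0 ⇒ local maximum; f''(2) = 10/3 > 0 ⇒ local minimum.
So the local minimum value is f(2) = 5/3.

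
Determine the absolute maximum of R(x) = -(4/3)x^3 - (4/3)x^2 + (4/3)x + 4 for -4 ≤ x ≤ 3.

The derivative is -4x^2 - (8/3)x + 4/3, which vanishes at x = -1 and x = 1/3.
Evaluating at the critical points and endpoints: R(-4) = 188/3,  R(-1) = 8/3,  R(1/3) = 344/81,  R(3) = -40.
Hence the absolute maximum is 188/3 at x = -4.

188/3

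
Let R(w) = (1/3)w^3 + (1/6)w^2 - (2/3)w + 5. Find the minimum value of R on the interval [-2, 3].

13/3

R'(w) = w^2 + (1/3)w - 2/3, which vanishes at w = -1 and w = 2/3.
Evaluating at the critical points and endpoints: R(-2) = 13/3,  R(-1) = 11/2,  R(2/3) = 383/81,  R(3) = 27/2.
The minimum over the interval is 13/3, attained at w = -2.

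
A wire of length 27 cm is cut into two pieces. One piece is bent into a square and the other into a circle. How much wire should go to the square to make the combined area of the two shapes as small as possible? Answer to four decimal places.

Let x be the length used for the square. Square side x/4; circle radius (27−x)/(2π).
A(x) = (x/4)² + π·((27−x)/(2π))² = x²/16 + (27−x)²/(4π) for 0 ≤ x ≤ 27. A'(x) = x/8 − (27−x)/(2π) = 0 gives x = 4·27/(π+4) ≈ 15.1227.
A'' = 1/8 + 1/(2π) > 0, so this gives the minimum combined area; x ≈ 15.1227 cm to the square.

15.1227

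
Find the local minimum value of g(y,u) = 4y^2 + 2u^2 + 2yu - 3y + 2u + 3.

∂g/∂y = 8y + 2u - 3 = 0 and ∂g/∂u = 2y + 4u + 2 = 0, so (y, u) = (4/7, -11/14).
The Hessian has g_{yy} = 8, g_{uu} = 4, g_{yu} = 2, giving D = 28 > 0 with g_{yy} > 0, so the point is a local minimum.
g(4/7, -11/14) = 19/14.

19/14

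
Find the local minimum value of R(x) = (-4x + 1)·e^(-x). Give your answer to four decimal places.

By the product rule, R'(x) = (4x - 5)·e^(-x). Since e^(-x) > 0, the only critical point is x = 5/4.
R''(5/4) has the same sign as 4 > 0, so this is a local minimum.
R(5/4) = (-4)·e^(-5/4) ≈ -1.1460.

-1.1460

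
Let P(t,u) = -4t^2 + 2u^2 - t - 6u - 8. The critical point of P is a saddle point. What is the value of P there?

∂P/∂t = -8t - 1 = 0 and ∂P/∂u = 4u - 6 = 0, so (t, u) = (-1/8, 3/2).
The Hessian has P_{tt} = -8, P_{uu} = 4, P_{tu} = 0, giving D = -32 < 0, so the point is a saddle point.
P(-1/8, 3/2) = -199/16.

-199/16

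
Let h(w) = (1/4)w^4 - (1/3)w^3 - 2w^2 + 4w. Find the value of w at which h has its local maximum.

Critical points: h'(w) = w^3 - w^2 - 4w + 4 vanishes at w = -2, 1, 2.
Second-derivative test with h''(w) = 3w^2 - 2w - 4: h''(-2) = 12 > 0 ⇒ local minimum; h''(1) = -3 < 0 ⇒ local maximum; h''(2) = 4 > 0 ⇒ local minimum.
Thus h has its local maximum at w = 1, with value 23/12.

1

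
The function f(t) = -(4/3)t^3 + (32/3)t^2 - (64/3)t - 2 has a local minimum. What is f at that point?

-1186/81

f'(t) = -4t^2 + (64/3)t - 64/3. Setting f'(t) = 0 gives t ∈ {4/3, 4}.
Second-derivative test with f''(t) = -8t + 64/3: f''(4/3) = 32/3 > 0 ⇒ local minimum; f''(4) = -32/3 < 0 ⇒ local maximum.
The local minimum is f(4/3) = -1186/81.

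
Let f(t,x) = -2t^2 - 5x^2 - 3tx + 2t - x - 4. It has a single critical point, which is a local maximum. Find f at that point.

-96/31

∂f/∂t = -4t - 3x + 2 = 0 and ∂f/∂x = -3t - 10x - 1 = 0, so (t, x) = (23/31, -10/31).
The Hessian has f_{tt} = -4, f_{xx} = -10, f_{tx} = -3, giving D = 31 > 0 with f_{tt} < 0, so the point is a local maximum.
f(23/31, -10/31) = -96/31.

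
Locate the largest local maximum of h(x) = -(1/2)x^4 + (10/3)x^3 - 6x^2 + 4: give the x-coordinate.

h'(x) = -2x^3 + 10x^2 - 12x = 0 at x = 0, 2, 3.
Since h''(x) = -6x^2 + 20x - 12, we get h''(0) = -12 < 0 ⇒ local maximum; h''(2) = 4 > 0 ⇒ local minimum; h''(3) = -6 < 0 ⇒ local maximum.
The largest local maximum is h(0) = 4.

0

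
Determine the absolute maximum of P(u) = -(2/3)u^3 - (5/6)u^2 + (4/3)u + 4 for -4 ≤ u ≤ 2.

P'(u) = -2u^2 - (5/3)u + 4/3, which vanishes at u = -4/3 and u = 1/2.
Evaluating at the critical points and endpoints: P(-4) = 28, P(-4/3) = 188/81, P(1/2) = 35/8, P(2) = -2.
The maximum over the interval is 28, attained at u = -4.

28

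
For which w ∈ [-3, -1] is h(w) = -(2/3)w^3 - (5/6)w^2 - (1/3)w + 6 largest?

Differentiating, h'(w) = -2w^2 - (5/3)w - 1/3; which has no zeros in [-3, -1].
Evaluating at the critical points and endpoints: h(-3) = 35/2; h(-1) = 37/6.
So the maximum is h(-3) = 35/2.

-3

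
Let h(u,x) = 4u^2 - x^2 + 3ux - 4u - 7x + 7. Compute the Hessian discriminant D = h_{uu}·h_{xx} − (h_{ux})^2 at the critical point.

-25

∂h/∂u = 8u + 3x - 4 = 0 and ∂h/∂x = 3u - 2x - 7 = 0, so (u, x) = (29/25, -44/25).
The Hessian has h_{uu} = 8, h_{xx} = -2, h_{ux} = 3, giving D = -25 < 0, so the point is a saddle point.
D = (8)·(-2) − (3)^2 = -25.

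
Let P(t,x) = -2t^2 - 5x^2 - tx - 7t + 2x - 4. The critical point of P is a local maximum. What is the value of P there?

37/13

∂P/∂t = -4t - x - 7 = 0 and ∂P/∂x = -t - 10x + 2 = 0, so (t, x) = (-24/13, 5/13).
The Hessian has P_{tt} = -4, P_{xx} = -10, P_{tx} = -1, giving D = 39 > 0 with P_{tt} < 0, so the point is a local maximum.
P(-24/13, 5/13) = 37/13.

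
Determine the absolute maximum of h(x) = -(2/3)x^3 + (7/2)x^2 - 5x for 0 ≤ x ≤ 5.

0

h'(x) = -2x^2 + 7x - 5, which vanishes at x = 1 and x = 5/2.
Compare values at every candidate in [0, 5]: h(0) = 0,  h(1) = -13/6,  h(5/2) = -25/24,  h(5) = -125/6.
So the maximum is h(0) = 0.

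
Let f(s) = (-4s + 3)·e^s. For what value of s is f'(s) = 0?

-1/4

Differentiating with the product rule gives f'(s) = (-4s - 1)·e^s. Since e^s > 0, the only critical point is s = -1/4.
f''(-1/4) has the same sign as -4 < 0, so this is a local maximum.
f(-1/4) = (4)·e^(-1/4) ≈ 3.1152.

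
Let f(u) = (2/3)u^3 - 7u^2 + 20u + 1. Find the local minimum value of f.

Critical points: f'(u) = 2u^2 - 14u + 20 vanishes at u = 2, 5.
Since f''(u) = 4u - 14, we get f''(2) = -6 < 0 ⇒ local maximum; f''(5) = 6 > 0 ⇒ local minimum.
Thus f has its local minimum at u = 5, with value 28/3.

28/3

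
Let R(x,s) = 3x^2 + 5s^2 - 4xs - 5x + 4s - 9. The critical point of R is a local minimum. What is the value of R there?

∂R/∂x = 6x - 4s - 5 = 0 and ∂R/∂s = -4x + 10s + 4 = 0, so (x, s) = (17/22, -1/11).
The Hessian has R_{xx} = 6, R_{ss} = 10, R_{xs} = -4, giving D = 44 > 0 with R_{xx} > 0, so the point is a local minimum.
R(17/22, -1/11) = -489/44.

-489/44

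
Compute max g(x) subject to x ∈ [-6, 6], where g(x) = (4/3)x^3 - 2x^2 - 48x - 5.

85

Differentiating, g'(x) = 4x^2 - 4x - 48; which vanishes at x = -3 and x = 4.
Evaluating at the critical points and endpoints: g(-6) = -77,  g(-3) = 85,  g(4) = -431/3,  g(6) = -77.
The maximum over the interval is 85, attained at x = -3.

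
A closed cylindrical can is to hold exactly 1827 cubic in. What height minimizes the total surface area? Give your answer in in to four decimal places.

With radius r and height h, πr²h = 1827 so h = 1827/(πr²), and S(r) = 2πr² + 2πrh = 2πr² + 2·1827/r.
S'(r) = 4πr − 2·1827/r² = 0 ⇒ r³ = 1827/(2π), so r ≈ 6.6250 and h = 2r ≈ 13.2500.
S''(r) = 4π + 4·1827/r³ > 0, so this is the minimum; S ≈ 827.3201.

13.2500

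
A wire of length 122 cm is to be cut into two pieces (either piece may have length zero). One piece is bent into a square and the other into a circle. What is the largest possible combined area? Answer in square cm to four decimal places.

Let x be the length used for the square. Square side x/4; circle radius (122−x)/(2π).
A(x) = (x/4)² + π·((122−x)/(2π))² = x²/16 + (122−x)²/(4π) for 0 ≤ x ≤ 122. A'(x) = x/8 − (122−x)/(2π) = 0 gives x = 4·122/(π+4) ≈ 68.3321.
A'' > 0, so the interior critical point is a minimum; the maximum is at an endpoint. A(0) = 1184.4311 and A(122) = 930.2500, so the largest area is 1184.4311.

1184.4311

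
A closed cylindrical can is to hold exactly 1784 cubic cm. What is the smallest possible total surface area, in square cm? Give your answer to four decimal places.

814.2875

With radius r and height h, πr²h = 1784 so h = 1784/(πr²), and S(r) = 2πr² + 2πrh = 2πr² + 2·1784/r.
S'(r) = 4πr − 2·1784/r² = 0 ⇒ r³ = 1784/(2π), so r ≈ 6.5726 and h = 2r ≈ 13.1452.
S''(r) = 4π + 4·1784/r³ > 0, so this is the minimum; S ≈ 814.2875.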